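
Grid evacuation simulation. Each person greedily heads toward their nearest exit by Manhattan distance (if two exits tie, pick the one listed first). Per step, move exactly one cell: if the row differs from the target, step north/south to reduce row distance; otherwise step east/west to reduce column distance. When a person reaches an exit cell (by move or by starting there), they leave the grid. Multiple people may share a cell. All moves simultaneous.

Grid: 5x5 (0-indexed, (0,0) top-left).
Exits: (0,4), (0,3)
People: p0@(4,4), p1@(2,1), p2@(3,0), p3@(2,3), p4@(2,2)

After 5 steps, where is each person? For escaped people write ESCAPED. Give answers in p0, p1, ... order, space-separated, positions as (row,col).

Step 1: p0:(4,4)->(3,4) | p1:(2,1)->(1,1) | p2:(3,0)->(2,0) | p3:(2,3)->(1,3) | p4:(2,2)->(1,2)
Step 2: p0:(3,4)->(2,4) | p1:(1,1)->(0,1) | p2:(2,0)->(1,0) | p3:(1,3)->(0,3)->EXIT | p4:(1,2)->(0,2)
Step 3: p0:(2,4)->(1,4) | p1:(0,1)->(0,2) | p2:(1,0)->(0,0) | p3:escaped | p4:(0,2)->(0,3)->EXIT
Step 4: p0:(1,4)->(0,4)->EXIT | p1:(0,2)->(0,3)->EXIT | p2:(0,0)->(0,1) | p3:escaped | p4:escaped
Step 5: p0:escaped | p1:escaped | p2:(0,1)->(0,2) | p3:escaped | p4:escaped

ESCAPED ESCAPED (0,2) ESCAPED ESCAPED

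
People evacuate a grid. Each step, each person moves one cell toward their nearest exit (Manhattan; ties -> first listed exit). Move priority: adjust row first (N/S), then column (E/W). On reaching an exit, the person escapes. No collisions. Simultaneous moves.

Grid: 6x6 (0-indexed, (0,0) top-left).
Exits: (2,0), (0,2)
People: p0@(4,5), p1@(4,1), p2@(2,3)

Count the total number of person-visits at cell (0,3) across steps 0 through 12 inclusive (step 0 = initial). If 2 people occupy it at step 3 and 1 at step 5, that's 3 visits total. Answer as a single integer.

Step 0: p0@(4,5) p1@(4,1) p2@(2,3) -> at (0,3): 0 [-], cum=0
Step 1: p0@(3,5) p1@(3,1) p2@(2,2) -> at (0,3): 0 [-], cum=0
Step 2: p0@(2,5) p1@(2,1) p2@(2,1) -> at (0,3): 0 [-], cum=0
Step 3: p0@(2,4) p1@ESC p2@ESC -> at (0,3): 0 [-], cum=0
Step 4: p0@(2,3) p1@ESC p2@ESC -> at (0,3): 0 [-], cum=0
Step 5: p0@(2,2) p1@ESC p2@ESC -> at (0,3): 0 [-], cum=0
Step 6: p0@(2,1) p1@ESC p2@ESC -> at (0,3): 0 [-], cum=0
Step 7: p0@ESC p1@ESC p2@ESC -> at (0,3): 0 [-], cum=0
Total visits = 0

Answer: 0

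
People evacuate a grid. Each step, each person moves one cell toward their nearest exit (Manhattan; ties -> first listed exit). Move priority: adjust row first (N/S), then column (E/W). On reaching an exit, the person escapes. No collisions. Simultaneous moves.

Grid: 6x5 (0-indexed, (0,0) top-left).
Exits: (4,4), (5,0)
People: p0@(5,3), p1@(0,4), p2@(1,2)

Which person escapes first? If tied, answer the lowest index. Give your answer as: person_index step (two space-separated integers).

Answer: 0 2

Derivation:
Step 1: p0:(5,3)->(4,3) | p1:(0,4)->(1,4) | p2:(1,2)->(2,2)
Step 2: p0:(4,3)->(4,4)->EXIT | p1:(1,4)->(2,4) | p2:(2,2)->(3,2)
Step 3: p0:escaped | p1:(2,4)->(3,4) | p2:(3,2)->(4,2)
Step 4: p0:escaped | p1:(3,4)->(4,4)->EXIT | p2:(4,2)->(4,3)
Step 5: p0:escaped | p1:escaped | p2:(4,3)->(4,4)->EXIT
Exit steps: [2, 4, 5]
First to escape: p0 at step 2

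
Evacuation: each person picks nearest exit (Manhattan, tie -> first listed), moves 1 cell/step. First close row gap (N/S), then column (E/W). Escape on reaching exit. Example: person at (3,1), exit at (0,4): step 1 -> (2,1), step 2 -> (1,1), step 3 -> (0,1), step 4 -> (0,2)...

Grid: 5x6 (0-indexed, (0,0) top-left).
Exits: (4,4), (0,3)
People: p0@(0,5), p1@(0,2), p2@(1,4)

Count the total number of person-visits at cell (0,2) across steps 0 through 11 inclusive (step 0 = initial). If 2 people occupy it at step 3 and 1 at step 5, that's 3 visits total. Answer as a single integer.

Step 0: p0@(0,5) p1@(0,2) p2@(1,4) -> at (0,2): 1 [p1], cum=1
Step 1: p0@(0,4) p1@ESC p2@(0,4) -> at (0,2): 0 [-], cum=1
Step 2: p0@ESC p1@ESC p2@ESC -> at (0,2): 0 [-], cum=1
Total visits = 1

Answer: 1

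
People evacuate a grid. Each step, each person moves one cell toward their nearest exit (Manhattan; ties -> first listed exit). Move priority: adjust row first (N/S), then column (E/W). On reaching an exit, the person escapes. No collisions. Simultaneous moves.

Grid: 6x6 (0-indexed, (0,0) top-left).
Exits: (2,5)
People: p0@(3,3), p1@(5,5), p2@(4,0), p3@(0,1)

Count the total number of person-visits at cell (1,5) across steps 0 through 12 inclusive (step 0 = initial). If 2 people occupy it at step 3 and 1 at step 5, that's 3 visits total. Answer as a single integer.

Step 0: p0@(3,3) p1@(5,5) p2@(4,0) p3@(0,1) -> at (1,5): 0 [-], cum=0
Step 1: p0@(2,3) p1@(4,5) p2@(3,0) p3@(1,1) -> at (1,5): 0 [-], cum=0
Step 2: p0@(2,4) p1@(3,5) p2@(2,0) p3@(2,1) -> at (1,5): 0 [-], cum=0
Step 3: p0@ESC p1@ESC p2@(2,1) p3@(2,2) -> at (1,5): 0 [-], cum=0
Step 4: p0@ESC p1@ESC p2@(2,2) p3@(2,3) -> at (1,5): 0 [-], cum=0
Step 5: p0@ESC p1@ESC p2@(2,3) p3@(2,4) -> at (1,5): 0 [-], cum=0
Step 6: p0@ESC p1@ESC p2@(2,4) p3@ESC -> at (1,5): 0 [-], cum=0
Step 7: p0@ESC p1@ESC p2@ESC p3@ESC -> at (1,5): 0 [-], cum=0
Total visits = 0

Answer: 0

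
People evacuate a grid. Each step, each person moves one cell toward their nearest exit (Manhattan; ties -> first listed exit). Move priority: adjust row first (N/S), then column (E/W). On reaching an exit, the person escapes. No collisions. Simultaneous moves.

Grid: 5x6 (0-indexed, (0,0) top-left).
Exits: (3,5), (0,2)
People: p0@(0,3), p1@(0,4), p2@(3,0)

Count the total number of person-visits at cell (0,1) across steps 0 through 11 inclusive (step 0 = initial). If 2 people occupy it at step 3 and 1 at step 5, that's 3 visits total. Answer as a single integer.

Answer: 0

Derivation:
Step 0: p0@(0,3) p1@(0,4) p2@(3,0) -> at (0,1): 0 [-], cum=0
Step 1: p0@ESC p1@(0,3) p2@(3,1) -> at (0,1): 0 [-], cum=0
Step 2: p0@ESC p1@ESC p2@(3,2) -> at (0,1): 0 [-], cum=0
Step 3: p0@ESC p1@ESC p2@(3,3) -> at (0,1): 0 [-], cum=0
Step 4: p0@ESC p1@ESC p2@(3,4) -> at (0,1): 0 [-], cum=0
Step 5: p0@ESC p1@ESC p2@ESC -> at (0,1): 0 [-], cum=0
Total visits = 0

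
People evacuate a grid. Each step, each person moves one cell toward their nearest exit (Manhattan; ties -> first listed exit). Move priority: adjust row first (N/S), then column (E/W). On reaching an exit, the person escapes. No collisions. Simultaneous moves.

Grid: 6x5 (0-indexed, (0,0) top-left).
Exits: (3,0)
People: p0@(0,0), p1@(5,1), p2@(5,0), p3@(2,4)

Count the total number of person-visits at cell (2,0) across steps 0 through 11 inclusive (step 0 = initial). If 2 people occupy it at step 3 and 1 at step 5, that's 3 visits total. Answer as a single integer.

Answer: 1

Derivation:
Step 0: p0@(0,0) p1@(5,1) p2@(5,0) p3@(2,4) -> at (2,0): 0 [-], cum=0
Step 1: p0@(1,0) p1@(4,1) p2@(4,0) p3@(3,4) -> at (2,0): 0 [-], cum=0
Step 2: p0@(2,0) p1@(3,1) p2@ESC p3@(3,3) -> at (2,0): 1 [p0], cum=1
Step 3: p0@ESC p1@ESC p2@ESC p3@(3,2) -> at (2,0): 0 [-], cum=1
Step 4: p0@ESC p1@ESC p2@ESC p3@(3,1) -> at (2,0): 0 [-], cum=1
Step 5: p0@ESC p1@ESC p2@ESC p3@ESC -> at (2,0): 0 [-], cum=1
Total visits = 1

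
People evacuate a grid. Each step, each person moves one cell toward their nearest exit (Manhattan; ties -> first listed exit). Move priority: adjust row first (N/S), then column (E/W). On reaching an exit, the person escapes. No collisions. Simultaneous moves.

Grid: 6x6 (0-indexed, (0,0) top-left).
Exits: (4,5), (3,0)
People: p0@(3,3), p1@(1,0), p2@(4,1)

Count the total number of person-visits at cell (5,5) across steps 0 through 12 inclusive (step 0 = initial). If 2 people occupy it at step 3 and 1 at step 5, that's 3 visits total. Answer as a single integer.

Step 0: p0@(3,3) p1@(1,0) p2@(4,1) -> at (5,5): 0 [-], cum=0
Step 1: p0@(4,3) p1@(2,0) p2@(3,1) -> at (5,5): 0 [-], cum=0
Step 2: p0@(4,4) p1@ESC p2@ESC -> at (5,5): 0 [-], cum=0
Step 3: p0@ESC p1@ESC p2@ESC -> at (5,5): 0 [-], cum=0
Total visits = 0

Answer: 0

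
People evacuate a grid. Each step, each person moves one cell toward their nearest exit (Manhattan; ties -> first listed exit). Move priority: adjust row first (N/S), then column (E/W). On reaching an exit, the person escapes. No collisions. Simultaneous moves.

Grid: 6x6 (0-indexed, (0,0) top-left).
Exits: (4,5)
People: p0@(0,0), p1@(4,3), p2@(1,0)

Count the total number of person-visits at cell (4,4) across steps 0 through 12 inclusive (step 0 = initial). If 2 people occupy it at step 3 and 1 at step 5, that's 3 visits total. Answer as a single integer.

Answer: 3

Derivation:
Step 0: p0@(0,0) p1@(4,3) p2@(1,0) -> at (4,4): 0 [-], cum=0
Step 1: p0@(1,0) p1@(4,4) p2@(2,0) -> at (4,4): 1 [p1], cum=1
Step 2: p0@(2,0) p1@ESC p2@(3,0) -> at (4,4): 0 [-], cum=1
Step 3: p0@(3,0) p1@ESC p2@(4,0) -> at (4,4): 0 [-], cum=1
Step 4: p0@(4,0) p1@ESC p2@(4,1) -> at (4,4): 0 [-], cum=1
Step 5: p0@(4,1) p1@ESC p2@(4,2) -> at (4,4): 0 [-], cum=1
Step 6: p0@(4,2) p1@ESC p2@(4,3) -> at (4,4): 0 [-], cum=1
Step 7: p0@(4,3) p1@ESC p2@(4,4) -> at (4,4): 1 [p2], cum=2
Step 8: p0@(4,4) p1@ESC p2@ESC -> at (4,4): 1 [p0], cum=3
Step 9: p0@ESC p1@ESC p2@ESC -> at (4,4): 0 [-], cum=3
Total visits = 3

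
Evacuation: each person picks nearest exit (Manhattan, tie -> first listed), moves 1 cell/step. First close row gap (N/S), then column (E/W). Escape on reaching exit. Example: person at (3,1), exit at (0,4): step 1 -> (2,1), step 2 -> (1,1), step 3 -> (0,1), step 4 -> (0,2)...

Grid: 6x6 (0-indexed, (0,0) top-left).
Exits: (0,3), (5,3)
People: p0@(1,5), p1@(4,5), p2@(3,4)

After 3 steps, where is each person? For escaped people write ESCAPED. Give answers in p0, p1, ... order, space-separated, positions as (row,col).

Step 1: p0:(1,5)->(0,5) | p1:(4,5)->(5,5) | p2:(3,4)->(4,4)
Step 2: p0:(0,5)->(0,4) | p1:(5,5)->(5,4) | p2:(4,4)->(5,4)
Step 3: p0:(0,4)->(0,3)->EXIT | p1:(5,4)->(5,3)->EXIT | p2:(5,4)->(5,3)->EXIT

ESCAPED ESCAPED ESCAPED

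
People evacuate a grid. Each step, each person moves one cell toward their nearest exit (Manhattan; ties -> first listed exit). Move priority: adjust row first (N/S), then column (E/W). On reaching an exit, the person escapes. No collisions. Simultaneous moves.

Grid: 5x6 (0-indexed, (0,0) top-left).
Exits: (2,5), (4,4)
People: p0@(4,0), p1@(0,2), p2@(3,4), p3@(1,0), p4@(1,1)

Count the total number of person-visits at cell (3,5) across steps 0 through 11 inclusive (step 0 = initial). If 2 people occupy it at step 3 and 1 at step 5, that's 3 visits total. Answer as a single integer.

Step 0: p0@(4,0) p1@(0,2) p2@(3,4) p3@(1,0) p4@(1,1) -> at (3,5): 0 [-], cum=0
Step 1: p0@(4,1) p1@(1,2) p2@ESC p3@(2,0) p4@(2,1) -> at (3,5): 0 [-], cum=0
Step 2: p0@(4,2) p1@(2,2) p2@ESC p3@(2,1) p4@(2,2) -> at (3,5): 0 [-], cum=0
Step 3: p0@(4,3) p1@(2,3) p2@ESC p3@(2,2) p4@(2,3) -> at (3,5): 0 [-], cum=0
Step 4: p0@ESC p1@(2,4) p2@ESC p3@(2,3) p4@(2,4) -> at (3,5): 0 [-], cum=0
Step 5: p0@ESC p1@ESC p2@ESC p3@(2,4) p4@ESC -> at (3,5): 0 [-], cum=0
Step 6: p0@ESC p1@ESC p2@ESC p3@ESC p4@ESC -> at (3,5): 0 [-], cum=0
Total visits = 0

Answer: 0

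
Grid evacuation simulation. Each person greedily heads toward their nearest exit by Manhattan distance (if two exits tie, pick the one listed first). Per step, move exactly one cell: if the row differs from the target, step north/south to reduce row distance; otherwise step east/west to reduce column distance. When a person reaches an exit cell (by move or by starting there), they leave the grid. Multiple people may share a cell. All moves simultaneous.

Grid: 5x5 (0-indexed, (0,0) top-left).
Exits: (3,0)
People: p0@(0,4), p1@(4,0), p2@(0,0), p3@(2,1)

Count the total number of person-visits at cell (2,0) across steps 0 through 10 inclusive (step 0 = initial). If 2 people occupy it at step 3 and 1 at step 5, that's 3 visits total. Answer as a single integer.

Answer: 1

Derivation:
Step 0: p0@(0,4) p1@(4,0) p2@(0,0) p3@(2,1) -> at (2,0): 0 [-], cum=0
Step 1: p0@(1,4) p1@ESC p2@(1,0) p3@(3,1) -> at (2,0): 0 [-], cum=0
Step 2: p0@(2,4) p1@ESC p2@(2,0) p3@ESC -> at (2,0): 1 [p2], cum=1
Step 3: p0@(3,4) p1@ESC p2@ESC p3@ESC -> at (2,0): 0 [-], cum=1
Step 4: p0@(3,3) p1@ESC p2@ESC p3@ESC -> at (2,0): 0 [-], cum=1
Step 5: p0@(3,2) p1@ESC p2@ESC p3@ESC -> at (2,0): 0 [-], cum=1
Step 6: p0@(3,1) p1@ESC p2@ESC p3@ESC -> at (2,0): 0 [-], cum=1
Step 7: p0@ESC p1@ESC p2@ESC p3@ESC -> at (2,0): 0 [-], cum=1
Total visits = 1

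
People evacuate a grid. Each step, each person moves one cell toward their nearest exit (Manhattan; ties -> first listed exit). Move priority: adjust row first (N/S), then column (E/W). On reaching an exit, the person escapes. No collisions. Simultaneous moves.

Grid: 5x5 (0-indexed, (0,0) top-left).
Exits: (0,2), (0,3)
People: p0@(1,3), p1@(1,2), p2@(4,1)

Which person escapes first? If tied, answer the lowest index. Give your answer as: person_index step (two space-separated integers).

Step 1: p0:(1,3)->(0,3)->EXIT | p1:(1,2)->(0,2)->EXIT | p2:(4,1)->(3,1)
Step 2: p0:escaped | p1:escaped | p2:(3,1)->(2,1)
Step 3: p0:escaped | p1:escaped | p2:(2,1)->(1,1)
Step 4: p0:escaped | p1:escaped | p2:(1,1)->(0,1)
Step 5: p0:escaped | p1:escaped | p2:(0,1)->(0,2)->EXIT
Exit steps: [1, 1, 5]
First to escape: p0 at step 1

Answer: 0 1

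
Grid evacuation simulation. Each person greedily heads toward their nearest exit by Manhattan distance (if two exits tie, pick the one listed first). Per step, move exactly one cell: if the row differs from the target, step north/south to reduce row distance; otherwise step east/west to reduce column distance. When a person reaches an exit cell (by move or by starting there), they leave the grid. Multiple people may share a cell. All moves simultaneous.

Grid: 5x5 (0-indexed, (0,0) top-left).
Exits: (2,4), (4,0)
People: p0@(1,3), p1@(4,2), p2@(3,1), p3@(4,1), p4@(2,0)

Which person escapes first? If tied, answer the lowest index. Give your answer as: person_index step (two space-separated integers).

Answer: 3 1

Derivation:
Step 1: p0:(1,3)->(2,3) | p1:(4,2)->(4,1) | p2:(3,1)->(4,1) | p3:(4,1)->(4,0)->EXIT | p4:(2,0)->(3,0)
Step 2: p0:(2,3)->(2,4)->EXIT | p1:(4,1)->(4,0)->EXIT | p2:(4,1)->(4,0)->EXIT | p3:escaped | p4:(3,0)->(4,0)->EXIT
Exit steps: [2, 2, 2, 1, 2]
First to escape: p3 at step 1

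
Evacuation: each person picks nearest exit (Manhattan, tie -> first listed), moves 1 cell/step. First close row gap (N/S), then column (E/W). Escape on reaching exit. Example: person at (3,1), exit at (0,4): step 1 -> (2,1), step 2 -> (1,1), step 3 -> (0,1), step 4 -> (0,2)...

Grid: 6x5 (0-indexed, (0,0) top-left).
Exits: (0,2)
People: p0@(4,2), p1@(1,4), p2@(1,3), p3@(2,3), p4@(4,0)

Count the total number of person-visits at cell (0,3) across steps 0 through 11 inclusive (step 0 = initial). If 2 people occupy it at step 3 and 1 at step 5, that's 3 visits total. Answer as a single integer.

Answer: 3

Derivation:
Step 0: p0@(4,2) p1@(1,4) p2@(1,3) p3@(2,3) p4@(4,0) -> at (0,3): 0 [-], cum=0
Step 1: p0@(3,2) p1@(0,4) p2@(0,3) p3@(1,3) p4@(3,0) -> at (0,3): 1 [p2], cum=1
Step 2: p0@(2,2) p1@(0,3) p2@ESC p3@(0,3) p4@(2,0) -> at (0,3): 2 [p1,p3], cum=3
Step 3: p0@(1,2) p1@ESC p2@ESC p3@ESC p4@(1,0) -> at (0,3): 0 [-], cum=3
Step 4: p0@ESC p1@ESC p2@ESC p3@ESC p4@(0,0) -> at (0,3): 0 [-], cum=3
Step 5: p0@ESC p1@ESC p2@ESC p3@ESC p4@(0,1) -> at (0,3): 0 [-], cum=3
Step 6: p0@ESC p1@ESC p2@ESC p3@ESC p4@ESC -> at (0,3): 0 [-], cum=3
Total visits = 3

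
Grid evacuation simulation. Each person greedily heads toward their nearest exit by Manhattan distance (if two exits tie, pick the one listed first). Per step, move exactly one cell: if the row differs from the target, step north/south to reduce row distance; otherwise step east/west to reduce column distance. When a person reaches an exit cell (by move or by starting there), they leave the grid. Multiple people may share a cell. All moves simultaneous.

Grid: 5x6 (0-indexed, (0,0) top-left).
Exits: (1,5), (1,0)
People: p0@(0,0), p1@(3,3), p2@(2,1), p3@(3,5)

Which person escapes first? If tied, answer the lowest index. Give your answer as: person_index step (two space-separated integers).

Step 1: p0:(0,0)->(1,0)->EXIT | p1:(3,3)->(2,3) | p2:(2,1)->(1,1) | p3:(3,5)->(2,5)
Step 2: p0:escaped | p1:(2,3)->(1,3) | p2:(1,1)->(1,0)->EXIT | p3:(2,5)->(1,5)->EXIT
Step 3: p0:escaped | p1:(1,3)->(1,4) | p2:escaped | p3:escaped
Step 4: p0:escaped | p1:(1,4)->(1,5)->EXIT | p2:escaped | p3:escaped
Exit steps: [1, 4, 2, 2]
First to escape: p0 at step 1

Answer: 0 1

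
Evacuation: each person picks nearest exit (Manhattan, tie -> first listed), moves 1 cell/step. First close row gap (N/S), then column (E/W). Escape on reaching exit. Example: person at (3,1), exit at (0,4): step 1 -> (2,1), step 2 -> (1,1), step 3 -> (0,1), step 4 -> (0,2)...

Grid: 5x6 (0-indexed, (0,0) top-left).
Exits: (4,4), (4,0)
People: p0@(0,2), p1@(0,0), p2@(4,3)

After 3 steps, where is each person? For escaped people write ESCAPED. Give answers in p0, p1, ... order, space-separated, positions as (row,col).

Step 1: p0:(0,2)->(1,2) | p1:(0,0)->(1,0) | p2:(4,3)->(4,4)->EXIT
Step 2: p0:(1,2)->(2,2) | p1:(1,0)->(2,0) | p2:escaped
Step 3: p0:(2,2)->(3,2) | p1:(2,0)->(3,0) | p2:escaped

(3,2) (3,0) ESCAPED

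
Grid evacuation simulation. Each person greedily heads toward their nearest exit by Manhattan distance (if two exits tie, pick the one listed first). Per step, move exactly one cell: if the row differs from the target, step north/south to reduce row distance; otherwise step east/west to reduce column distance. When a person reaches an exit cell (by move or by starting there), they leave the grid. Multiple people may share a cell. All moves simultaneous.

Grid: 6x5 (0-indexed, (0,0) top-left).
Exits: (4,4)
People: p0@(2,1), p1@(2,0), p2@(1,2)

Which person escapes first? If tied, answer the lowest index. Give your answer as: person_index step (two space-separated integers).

Answer: 0 5

Derivation:
Step 1: p0:(2,1)->(3,1) | p1:(2,0)->(3,0) | p2:(1,2)->(2,2)
Step 2: p0:(3,1)->(4,1) | p1:(3,0)->(4,0) | p2:(2,2)->(3,2)
Step 3: p0:(4,1)->(4,2) | p1:(4,0)->(4,1) | p2:(3,2)->(4,2)
Step 4: p0:(4,2)->(4,3) | p1:(4,1)->(4,2) | p2:(4,2)->(4,3)
Step 5: p0:(4,3)->(4,4)->EXIT | p1:(4,2)->(4,3) | p2:(4,3)->(4,4)->EXIT
Step 6: p0:escaped | p1:(4,3)->(4,4)->EXIT | p2:escaped
Exit steps: [5, 6, 5]
First to escape: p0 at step 5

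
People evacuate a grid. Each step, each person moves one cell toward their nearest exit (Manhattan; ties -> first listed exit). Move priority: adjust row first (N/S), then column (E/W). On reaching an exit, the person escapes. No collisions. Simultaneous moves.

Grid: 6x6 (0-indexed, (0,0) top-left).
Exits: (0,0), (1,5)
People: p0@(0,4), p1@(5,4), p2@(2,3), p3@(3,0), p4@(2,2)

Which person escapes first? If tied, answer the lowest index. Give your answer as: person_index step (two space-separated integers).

Step 1: p0:(0,4)->(1,4) | p1:(5,4)->(4,4) | p2:(2,3)->(1,3) | p3:(3,0)->(2,0) | p4:(2,2)->(1,2)
Step 2: p0:(1,4)->(1,5)->EXIT | p1:(4,4)->(3,4) | p2:(1,3)->(1,4) | p3:(2,0)->(1,0) | p4:(1,2)->(0,2)
Step 3: p0:escaped | p1:(3,4)->(2,4) | p2:(1,4)->(1,5)->EXIT | p3:(1,0)->(0,0)->EXIT | p4:(0,2)->(0,1)
Step 4: p0:escaped | p1:(2,4)->(1,4) | p2:escaped | p3:escaped | p4:(0,1)->(0,0)->EXIT
Step 5: p0:escaped | p1:(1,4)->(1,5)->EXIT | p2:escaped | p3:escaped | p4:escaped
Exit steps: [2, 5, 3, 3, 4]
First to escape: p0 at step 2

Answer: 0 2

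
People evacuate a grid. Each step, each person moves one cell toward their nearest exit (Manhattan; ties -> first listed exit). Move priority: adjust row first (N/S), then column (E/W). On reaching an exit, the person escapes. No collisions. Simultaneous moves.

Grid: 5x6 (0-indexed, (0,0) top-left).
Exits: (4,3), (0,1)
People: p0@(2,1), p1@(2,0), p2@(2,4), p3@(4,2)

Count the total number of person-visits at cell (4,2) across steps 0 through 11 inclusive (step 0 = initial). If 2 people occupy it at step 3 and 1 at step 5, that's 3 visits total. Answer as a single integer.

Answer: 1

Derivation:
Step 0: p0@(2,1) p1@(2,0) p2@(2,4) p3@(4,2) -> at (4,2): 1 [p3], cum=1
Step 1: p0@(1,1) p1@(1,0) p2@(3,4) p3@ESC -> at (4,2): 0 [-], cum=1
Step 2: p0@ESC p1@(0,0) p2@(4,4) p3@ESC -> at (4,2): 0 [-], cum=1
Step 3: p0@ESC p1@ESC p2@ESC p3@ESC -> at (4,2): 0 [-], cum=1
Total visits = 1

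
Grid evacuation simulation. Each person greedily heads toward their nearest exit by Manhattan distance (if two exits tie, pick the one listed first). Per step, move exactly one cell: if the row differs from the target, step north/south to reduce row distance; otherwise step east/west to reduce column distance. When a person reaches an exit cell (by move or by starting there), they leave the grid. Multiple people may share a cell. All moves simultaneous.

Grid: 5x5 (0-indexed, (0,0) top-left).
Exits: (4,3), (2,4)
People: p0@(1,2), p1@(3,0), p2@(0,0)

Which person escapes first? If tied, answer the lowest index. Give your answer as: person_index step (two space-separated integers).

Answer: 0 3

Derivation:
Step 1: p0:(1,2)->(2,2) | p1:(3,0)->(4,0) | p2:(0,0)->(1,0)
Step 2: p0:(2,2)->(2,3) | p1:(4,0)->(4,1) | p2:(1,0)->(2,0)
Step 3: p0:(2,3)->(2,4)->EXIT | p1:(4,1)->(4,2) | p2:(2,0)->(2,1)
Step 4: p0:escaped | p1:(4,2)->(4,3)->EXIT | p2:(2,1)->(2,2)
Step 5: p0:escaped | p1:escaped | p2:(2,2)->(2,3)
Step 6: p0:escaped | p1:escaped | p2:(2,3)->(2,4)->EXIT
Exit steps: [3, 4, 6]
First to escape: p0 at step 3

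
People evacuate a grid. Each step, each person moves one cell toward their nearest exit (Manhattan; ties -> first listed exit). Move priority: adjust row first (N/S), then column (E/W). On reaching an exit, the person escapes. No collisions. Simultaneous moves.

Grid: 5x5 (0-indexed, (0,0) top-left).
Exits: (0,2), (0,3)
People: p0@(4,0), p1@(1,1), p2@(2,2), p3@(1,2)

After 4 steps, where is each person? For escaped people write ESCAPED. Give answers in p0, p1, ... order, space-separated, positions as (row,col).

Step 1: p0:(4,0)->(3,0) | p1:(1,1)->(0,1) | p2:(2,2)->(1,2) | p3:(1,2)->(0,2)->EXIT
Step 2: p0:(3,0)->(2,0) | p1:(0,1)->(0,2)->EXIT | p2:(1,2)->(0,2)->EXIT | p3:escaped
Step 3: p0:(2,0)->(1,0) | p1:escaped | p2:escaped | p3:escaped
Step 4: p0:(1,0)->(0,0) | p1:escaped | p2:escaped | p3:escaped

(0,0) ESCAPED ESCAPED ESCAPED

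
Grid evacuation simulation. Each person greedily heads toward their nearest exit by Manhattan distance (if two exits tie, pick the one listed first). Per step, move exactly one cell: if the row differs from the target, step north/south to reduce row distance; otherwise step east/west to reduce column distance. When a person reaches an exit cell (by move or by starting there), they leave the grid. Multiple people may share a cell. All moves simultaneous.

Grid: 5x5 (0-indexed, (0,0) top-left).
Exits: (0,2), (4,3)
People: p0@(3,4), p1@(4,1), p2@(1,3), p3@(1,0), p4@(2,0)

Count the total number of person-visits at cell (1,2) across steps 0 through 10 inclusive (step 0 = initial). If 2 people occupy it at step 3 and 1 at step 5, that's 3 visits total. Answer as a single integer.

Answer: 0

Derivation:
Step 0: p0@(3,4) p1@(4,1) p2@(1,3) p3@(1,0) p4@(2,0) -> at (1,2): 0 [-], cum=0
Step 1: p0@(4,4) p1@(4,2) p2@(0,3) p3@(0,0) p4@(1,0) -> at (1,2): 0 [-], cum=0
Step 2: p0@ESC p1@ESC p2@ESC p3@(0,1) p4@(0,0) -> at (1,2): 0 [-], cum=0
Step 3: p0@ESC p1@ESC p2@ESC p3@ESC p4@(0,1) -> at (1,2): 0 [-], cum=0
Step 4: p0@ESC p1@ESC p2@ESC p3@ESC p4@ESC -> at (1,2): 0 [-], cum=0
Total visits = 0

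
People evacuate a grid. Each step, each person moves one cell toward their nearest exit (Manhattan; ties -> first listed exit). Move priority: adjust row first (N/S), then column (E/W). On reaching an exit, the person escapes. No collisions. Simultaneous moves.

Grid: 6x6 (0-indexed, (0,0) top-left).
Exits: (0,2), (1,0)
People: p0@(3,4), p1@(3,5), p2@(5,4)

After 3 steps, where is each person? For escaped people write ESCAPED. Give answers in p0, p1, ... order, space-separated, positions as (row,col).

Step 1: p0:(3,4)->(2,4) | p1:(3,5)->(2,5) | p2:(5,4)->(4,4)
Step 2: p0:(2,4)->(1,4) | p1:(2,5)->(1,5) | p2:(4,4)->(3,4)
Step 3: p0:(1,4)->(0,4) | p1:(1,5)->(0,5) | p2:(3,4)->(2,4)

(0,4) (0,5) (2,4)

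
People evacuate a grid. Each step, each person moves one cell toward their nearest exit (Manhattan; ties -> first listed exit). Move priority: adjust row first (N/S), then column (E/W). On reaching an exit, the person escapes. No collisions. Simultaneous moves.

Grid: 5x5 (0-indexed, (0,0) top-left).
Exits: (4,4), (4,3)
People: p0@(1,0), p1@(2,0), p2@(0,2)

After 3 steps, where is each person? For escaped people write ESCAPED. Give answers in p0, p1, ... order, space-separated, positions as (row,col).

Step 1: p0:(1,0)->(2,0) | p1:(2,0)->(3,0) | p2:(0,2)->(1,2)
Step 2: p0:(2,0)->(3,0) | p1:(3,0)->(4,0) | p2:(1,2)->(2,2)
Step 3: p0:(3,0)->(4,0) | p1:(4,0)->(4,1) | p2:(2,2)->(3,2)

(4,0) (4,1) (3,2)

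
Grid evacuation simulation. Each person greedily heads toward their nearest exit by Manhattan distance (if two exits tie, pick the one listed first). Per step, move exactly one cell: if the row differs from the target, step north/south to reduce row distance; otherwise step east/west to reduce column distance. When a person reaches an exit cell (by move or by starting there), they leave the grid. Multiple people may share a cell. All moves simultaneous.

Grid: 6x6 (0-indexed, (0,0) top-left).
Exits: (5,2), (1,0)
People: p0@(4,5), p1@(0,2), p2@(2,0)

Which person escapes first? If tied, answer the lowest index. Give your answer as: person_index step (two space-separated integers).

Step 1: p0:(4,5)->(5,5) | p1:(0,2)->(1,2) | p2:(2,0)->(1,0)->EXIT
Step 2: p0:(5,5)->(5,4) | p1:(1,2)->(1,1) | p2:escaped
Step 3: p0:(5,4)->(5,3) | p1:(1,1)->(1,0)->EXIT | p2:escaped
Step 4: p0:(5,3)->(5,2)->EXIT | p1:escaped | p2:escaped
Exit steps: [4, 3, 1]
First to escape: p2 at step 1

Answer: 2 1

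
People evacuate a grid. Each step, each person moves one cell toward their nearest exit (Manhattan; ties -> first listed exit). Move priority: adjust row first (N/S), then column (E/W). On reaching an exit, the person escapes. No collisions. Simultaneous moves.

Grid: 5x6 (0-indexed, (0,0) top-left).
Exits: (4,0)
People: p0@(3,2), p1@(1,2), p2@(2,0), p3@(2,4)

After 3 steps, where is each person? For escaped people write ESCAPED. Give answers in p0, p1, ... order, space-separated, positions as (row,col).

Step 1: p0:(3,2)->(4,2) | p1:(1,2)->(2,2) | p2:(2,0)->(3,0) | p3:(2,4)->(3,4)
Step 2: p0:(4,2)->(4,1) | p1:(2,2)->(3,2) | p2:(3,0)->(4,0)->EXIT | p3:(3,4)->(4,4)
Step 3: p0:(4,1)->(4,0)->EXIT | p1:(3,2)->(4,2) | p2:escaped | p3:(4,4)->(4,3)

ESCAPED (4,2) ESCAPED (4,3)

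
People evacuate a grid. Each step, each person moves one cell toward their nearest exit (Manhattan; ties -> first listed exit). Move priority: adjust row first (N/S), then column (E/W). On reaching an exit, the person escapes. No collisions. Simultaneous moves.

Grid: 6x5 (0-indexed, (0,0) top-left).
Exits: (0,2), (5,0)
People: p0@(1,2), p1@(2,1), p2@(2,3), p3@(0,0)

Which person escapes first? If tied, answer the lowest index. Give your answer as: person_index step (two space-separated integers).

Answer: 0 1

Derivation:
Step 1: p0:(1,2)->(0,2)->EXIT | p1:(2,1)->(1,1) | p2:(2,3)->(1,3) | p3:(0,0)->(0,1)
Step 2: p0:escaped | p1:(1,1)->(0,1) | p2:(1,3)->(0,3) | p3:(0,1)->(0,2)->EXIT
Step 3: p0:escaped | p1:(0,1)->(0,2)->EXIT | p2:(0,3)->(0,2)->EXIT | p3:escaped
Exit steps: [1, 3, 3, 2]
First to escape: p0 at step 1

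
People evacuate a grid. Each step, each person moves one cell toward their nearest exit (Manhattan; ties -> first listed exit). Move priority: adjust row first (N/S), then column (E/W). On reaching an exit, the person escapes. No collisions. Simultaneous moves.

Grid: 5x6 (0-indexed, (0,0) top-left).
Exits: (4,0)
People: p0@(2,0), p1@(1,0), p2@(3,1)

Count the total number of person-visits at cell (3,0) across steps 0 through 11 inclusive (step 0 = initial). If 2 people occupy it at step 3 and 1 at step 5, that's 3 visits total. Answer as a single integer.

Step 0: p0@(2,0) p1@(1,0) p2@(3,1) -> at (3,0): 0 [-], cum=0
Step 1: p0@(3,0) p1@(2,0) p2@(4,1) -> at (3,0): 1 [p0], cum=1
Step 2: p0@ESC p1@(3,0) p2@ESC -> at (3,0): 1 [p1], cum=2
Step 3: p0@ESC p1@ESC p2@ESC -> at (3,0): 0 [-], cum=2
Total visits = 2

Answer: 2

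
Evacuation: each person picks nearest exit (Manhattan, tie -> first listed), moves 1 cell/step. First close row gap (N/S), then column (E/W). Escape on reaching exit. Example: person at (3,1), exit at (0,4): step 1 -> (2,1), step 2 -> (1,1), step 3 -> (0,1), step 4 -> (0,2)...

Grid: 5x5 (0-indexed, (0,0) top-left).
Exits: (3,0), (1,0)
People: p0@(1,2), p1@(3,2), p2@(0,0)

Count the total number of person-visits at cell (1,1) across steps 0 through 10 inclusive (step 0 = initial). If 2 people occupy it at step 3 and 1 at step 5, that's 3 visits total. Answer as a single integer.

Step 0: p0@(1,2) p1@(3,2) p2@(0,0) -> at (1,1): 0 [-], cum=0
Step 1: p0@(1,1) p1@(3,1) p2@ESC -> at (1,1): 1 [p0], cum=1
Step 2: p0@ESC p1@ESC p2@ESC -> at (1,1): 0 [-], cum=1
Total visits = 1

Answer: 1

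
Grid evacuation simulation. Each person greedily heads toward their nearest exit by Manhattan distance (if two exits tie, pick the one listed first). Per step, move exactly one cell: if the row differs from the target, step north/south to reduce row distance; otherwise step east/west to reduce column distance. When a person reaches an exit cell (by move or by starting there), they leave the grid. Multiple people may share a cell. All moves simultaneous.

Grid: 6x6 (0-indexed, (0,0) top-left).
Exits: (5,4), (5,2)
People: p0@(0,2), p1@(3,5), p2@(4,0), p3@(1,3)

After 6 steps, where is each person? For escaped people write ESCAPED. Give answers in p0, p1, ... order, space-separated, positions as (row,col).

Step 1: p0:(0,2)->(1,2) | p1:(3,5)->(4,5) | p2:(4,0)->(5,0) | p3:(1,3)->(2,3)
Step 2: p0:(1,2)->(2,2) | p1:(4,5)->(5,5) | p2:(5,0)->(5,1) | p3:(2,3)->(3,3)
Step 3: p0:(2,2)->(3,2) | p1:(5,5)->(5,4)->EXIT | p2:(5,1)->(5,2)->EXIT | p3:(3,3)->(4,3)
Step 4: p0:(3,2)->(4,2) | p1:escaped | p2:escaped | p3:(4,3)->(5,3)
Step 5: p0:(4,2)->(5,2)->EXIT | p1:escaped | p2:escaped | p3:(5,3)->(5,4)->EXIT

ESCAPED ESCAPED ESCAPED ESCAPED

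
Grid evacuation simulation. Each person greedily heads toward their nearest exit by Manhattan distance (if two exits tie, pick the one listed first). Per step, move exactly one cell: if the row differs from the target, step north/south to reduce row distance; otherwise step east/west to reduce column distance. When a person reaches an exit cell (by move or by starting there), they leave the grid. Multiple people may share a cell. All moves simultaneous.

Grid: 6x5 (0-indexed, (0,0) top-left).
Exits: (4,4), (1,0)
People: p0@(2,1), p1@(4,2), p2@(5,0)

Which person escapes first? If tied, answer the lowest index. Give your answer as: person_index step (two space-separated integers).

Step 1: p0:(2,1)->(1,1) | p1:(4,2)->(4,3) | p2:(5,0)->(4,0)
Step 2: p0:(1,1)->(1,0)->EXIT | p1:(4,3)->(4,4)->EXIT | p2:(4,0)->(3,0)
Step 3: p0:escaped | p1:escaped | p2:(3,0)->(2,0)
Step 4: p0:escaped | p1:escaped | p2:(2,0)->(1,0)->EXIT
Exit steps: [2, 2, 4]
First to escape: p0 at step 2

Answer: 0 2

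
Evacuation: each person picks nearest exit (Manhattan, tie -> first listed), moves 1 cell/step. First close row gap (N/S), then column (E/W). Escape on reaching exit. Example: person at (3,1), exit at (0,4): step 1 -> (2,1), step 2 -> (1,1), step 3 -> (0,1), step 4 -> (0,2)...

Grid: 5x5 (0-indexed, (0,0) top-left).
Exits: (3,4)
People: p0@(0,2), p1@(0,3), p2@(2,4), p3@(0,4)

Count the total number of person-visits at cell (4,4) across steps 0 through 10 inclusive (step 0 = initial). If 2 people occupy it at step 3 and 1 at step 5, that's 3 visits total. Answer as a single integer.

Step 0: p0@(0,2) p1@(0,3) p2@(2,4) p3@(0,4) -> at (4,4): 0 [-], cum=0
Step 1: p0@(1,2) p1@(1,3) p2@ESC p3@(1,4) -> at (4,4): 0 [-], cum=0
Step 2: p0@(2,2) p1@(2,3) p2@ESC p3@(2,4) -> at (4,4): 0 [-], cum=0
Step 3: p0@(3,2) p1@(3,3) p2@ESC p3@ESC -> at (4,4): 0 [-], cum=0
Step 4: p0@(3,3) p1@ESC p2@ESC p3@ESC -> at (4,4): 0 [-], cum=0
Step 5: p0@ESC p1@ESC p2@ESC p3@ESC -> at (4,4): 0 [-], cum=0
Total visits = 0

Answer: 0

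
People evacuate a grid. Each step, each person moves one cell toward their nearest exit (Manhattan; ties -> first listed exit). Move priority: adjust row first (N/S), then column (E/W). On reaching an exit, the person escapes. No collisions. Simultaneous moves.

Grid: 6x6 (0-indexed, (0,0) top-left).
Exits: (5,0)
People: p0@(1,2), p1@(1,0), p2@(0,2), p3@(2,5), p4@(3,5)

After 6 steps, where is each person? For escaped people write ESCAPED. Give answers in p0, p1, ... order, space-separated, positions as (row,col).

Step 1: p0:(1,2)->(2,2) | p1:(1,0)->(2,0) | p2:(0,2)->(1,2) | p3:(2,5)->(3,5) | p4:(3,5)->(4,5)
Step 2: p0:(2,2)->(3,2) | p1:(2,0)->(3,0) | p2:(1,2)->(2,2) | p3:(3,5)->(4,5) | p4:(4,5)->(5,5)
Step 3: p0:(3,2)->(4,2) | p1:(3,0)->(4,0) | p2:(2,2)->(3,2) | p3:(4,5)->(5,5) | p4:(5,5)->(5,4)
Step 4: p0:(4,2)->(5,2) | p1:(4,0)->(5,0)->EXIT | p2:(3,2)->(4,2) | p3:(5,5)->(5,4) | p4:(5,4)->(5,3)
Step 5: p0:(5,2)->(5,1) | p1:escaped | p2:(4,2)->(5,2) | p3:(5,4)->(5,3) | p4:(5,3)->(5,2)
Step 6: p0:(5,1)->(5,0)->EXIT | p1:escaped | p2:(5,2)->(5,1) | p3:(5,3)->(5,2) | p4:(5,2)->(5,1)

ESCAPED ESCAPED (5,1) (5,2) (5,1)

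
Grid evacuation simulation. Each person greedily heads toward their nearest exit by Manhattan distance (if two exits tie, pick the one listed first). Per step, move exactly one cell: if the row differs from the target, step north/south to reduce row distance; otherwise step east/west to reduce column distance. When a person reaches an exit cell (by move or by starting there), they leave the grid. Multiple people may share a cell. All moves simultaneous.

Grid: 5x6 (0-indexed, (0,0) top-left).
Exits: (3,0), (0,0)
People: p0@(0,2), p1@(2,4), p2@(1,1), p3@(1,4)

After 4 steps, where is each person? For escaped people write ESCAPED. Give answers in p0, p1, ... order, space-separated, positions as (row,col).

Step 1: p0:(0,2)->(0,1) | p1:(2,4)->(3,4) | p2:(1,1)->(0,1) | p3:(1,4)->(0,4)
Step 2: p0:(0,1)->(0,0)->EXIT | p1:(3,4)->(3,3) | p2:(0,1)->(0,0)->EXIT | p3:(0,4)->(0,3)
Step 3: p0:escaped | p1:(3,3)->(3,2) | p2:escaped | p3:(0,3)->(0,2)
Step 4: p0:escaped | p1:(3,2)->(3,1) | p2:escaped | p3:(0,2)->(0,1)

ESCAPED (3,1) ESCAPED (0,1)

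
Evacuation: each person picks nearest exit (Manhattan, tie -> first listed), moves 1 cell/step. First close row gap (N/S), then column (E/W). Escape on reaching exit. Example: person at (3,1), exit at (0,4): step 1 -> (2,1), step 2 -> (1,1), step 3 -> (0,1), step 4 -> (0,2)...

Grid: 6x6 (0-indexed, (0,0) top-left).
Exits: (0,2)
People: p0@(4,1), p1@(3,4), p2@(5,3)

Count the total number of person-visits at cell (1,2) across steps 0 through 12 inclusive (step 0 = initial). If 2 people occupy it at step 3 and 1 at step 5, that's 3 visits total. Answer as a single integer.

Answer: 0

Derivation:
Step 0: p0@(4,1) p1@(3,4) p2@(5,3) -> at (1,2): 0 [-], cum=0
Step 1: p0@(3,1) p1@(2,4) p2@(4,3) -> at (1,2): 0 [-], cum=0
Step 2: p0@(2,1) p1@(1,4) p2@(3,3) -> at (1,2): 0 [-], cum=0
Step 3: p0@(1,1) p1@(0,4) p2@(2,3) -> at (1,2): 0 [-], cum=0
Step 4: p0@(0,1) p1@(0,3) p2@(1,3) -> at (1,2): 0 [-], cum=0
Step 5: p0@ESC p1@ESC p2@(0,3) -> at (1,2): 0 [-], cum=0
Step 6: p0@ESC p1@ESC p2@ESC -> at (1,2): 0 [-], cum=0
Total visits = 0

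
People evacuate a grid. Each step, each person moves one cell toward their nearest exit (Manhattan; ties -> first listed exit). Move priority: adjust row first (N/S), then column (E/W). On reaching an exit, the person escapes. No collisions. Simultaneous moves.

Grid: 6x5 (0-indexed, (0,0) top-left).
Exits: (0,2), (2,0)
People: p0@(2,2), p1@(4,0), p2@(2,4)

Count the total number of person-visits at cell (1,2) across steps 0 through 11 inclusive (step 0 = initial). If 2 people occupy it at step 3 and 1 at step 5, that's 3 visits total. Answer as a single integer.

Step 0: p0@(2,2) p1@(4,0) p2@(2,4) -> at (1,2): 0 [-], cum=0
Step 1: p0@(1,2) p1@(3,0) p2@(1,4) -> at (1,2): 1 [p0], cum=1
Step 2: p0@ESC p1@ESC p2@(0,4) -> at (1,2): 0 [-], cum=1
Step 3: p0@ESC p1@ESC p2@(0,3) -> at (1,2): 0 [-], cum=1
Step 4: p0@ESC p1@ESC p2@ESC -> at (1,2): 0 [-], cum=1
Total visits = 1

Answer: 1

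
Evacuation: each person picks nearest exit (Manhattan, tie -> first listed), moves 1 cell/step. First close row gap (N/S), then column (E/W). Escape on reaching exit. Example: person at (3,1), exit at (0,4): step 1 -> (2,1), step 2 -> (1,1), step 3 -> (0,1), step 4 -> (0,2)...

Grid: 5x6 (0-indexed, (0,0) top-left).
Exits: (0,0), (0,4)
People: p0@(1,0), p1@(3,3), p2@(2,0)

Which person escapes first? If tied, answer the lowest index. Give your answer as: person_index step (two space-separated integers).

Step 1: p0:(1,0)->(0,0)->EXIT | p1:(3,3)->(2,3) | p2:(2,0)->(1,0)
Step 2: p0:escaped | p1:(2,3)->(1,3) | p2:(1,0)->(0,0)->EXIT
Step 3: p0:escaped | p1:(1,3)->(0,3) | p2:escaped
Step 4: p0:escaped | p1:(0,3)->(0,4)->EXIT | p2:escaped
Exit steps: [1, 4, 2]
First to escape: p0 at step 1

Answer: 0 1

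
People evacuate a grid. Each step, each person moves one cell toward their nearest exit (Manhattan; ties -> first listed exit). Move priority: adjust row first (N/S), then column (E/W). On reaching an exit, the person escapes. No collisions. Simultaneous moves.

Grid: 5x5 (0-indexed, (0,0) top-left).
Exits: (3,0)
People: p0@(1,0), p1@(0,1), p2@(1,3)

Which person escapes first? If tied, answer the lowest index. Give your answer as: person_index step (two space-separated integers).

Step 1: p0:(1,0)->(2,0) | p1:(0,1)->(1,1) | p2:(1,3)->(2,3)
Step 2: p0:(2,0)->(3,0)->EXIT | p1:(1,1)->(2,1) | p2:(2,3)->(3,3)
Step 3: p0:escaped | p1:(2,1)->(3,1) | p2:(3,3)->(3,2)
Step 4: p0:escaped | p1:(3,1)->(3,0)->EXIT | p2:(3,2)->(3,1)
Step 5: p0:escaped | p1:escaped | p2:(3,1)->(3,0)->EXIT
Exit steps: [2, 4, 5]
First to escape: p0 at step 2

Answer: 0 2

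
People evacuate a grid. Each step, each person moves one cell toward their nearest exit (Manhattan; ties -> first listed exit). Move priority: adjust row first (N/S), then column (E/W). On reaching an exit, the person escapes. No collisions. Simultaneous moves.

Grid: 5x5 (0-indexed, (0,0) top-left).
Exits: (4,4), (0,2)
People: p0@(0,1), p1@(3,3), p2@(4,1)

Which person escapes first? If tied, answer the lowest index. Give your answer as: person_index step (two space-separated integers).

Answer: 0 1

Derivation:
Step 1: p0:(0,1)->(0,2)->EXIT | p1:(3,3)->(4,3) | p2:(4,1)->(4,2)
Step 2: p0:escaped | p1:(4,3)->(4,4)->EXIT | p2:(4,2)->(4,3)
Step 3: p0:escaped | p1:escaped | p2:(4,3)->(4,4)->EXIT
Exit steps: [1, 2, 3]
First to escape: p0 at step 1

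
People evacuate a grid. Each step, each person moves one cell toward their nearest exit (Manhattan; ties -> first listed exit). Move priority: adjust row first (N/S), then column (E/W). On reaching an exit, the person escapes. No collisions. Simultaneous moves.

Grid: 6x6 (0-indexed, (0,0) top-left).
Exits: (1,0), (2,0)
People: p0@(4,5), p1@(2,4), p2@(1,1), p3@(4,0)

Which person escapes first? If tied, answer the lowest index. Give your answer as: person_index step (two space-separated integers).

Answer: 2 1

Derivation:
Step 1: p0:(4,5)->(3,5) | p1:(2,4)->(2,3) | p2:(1,1)->(1,0)->EXIT | p3:(4,0)->(3,0)
Step 2: p0:(3,5)->(2,5) | p1:(2,3)->(2,2) | p2:escaped | p3:(3,0)->(2,0)->EXIT
Step 3: p0:(2,5)->(2,4) | p1:(2,2)->(2,1) | p2:escaped | p3:escaped
Step 4: p0:(2,4)->(2,3) | p1:(2,1)->(2,0)->EXIT | p2:escaped | p3:escaped
Step 5: p0:(2,3)->(2,2) | p1:escaped | p2:escaped | p3:escaped
Step 6: p0:(2,2)->(2,1) | p1:escaped | p2:escaped | p3:escaped
Step 7: p0:(2,1)->(2,0)->EXIT | p1:escaped | p2:escaped | p3:escaped
Exit steps: [7, 4, 1, 2]
First to escape: p2 at step 1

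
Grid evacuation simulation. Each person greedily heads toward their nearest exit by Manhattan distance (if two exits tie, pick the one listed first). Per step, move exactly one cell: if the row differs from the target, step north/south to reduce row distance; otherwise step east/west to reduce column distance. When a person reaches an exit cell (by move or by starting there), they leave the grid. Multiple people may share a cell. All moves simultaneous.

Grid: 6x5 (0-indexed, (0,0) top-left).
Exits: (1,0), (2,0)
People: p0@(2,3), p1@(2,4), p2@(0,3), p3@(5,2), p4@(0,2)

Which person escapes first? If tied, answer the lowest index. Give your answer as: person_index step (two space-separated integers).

Step 1: p0:(2,3)->(2,2) | p1:(2,4)->(2,3) | p2:(0,3)->(1,3) | p3:(5,2)->(4,2) | p4:(0,2)->(1,2)
Step 2: p0:(2,2)->(2,1) | p1:(2,3)->(2,2) | p2:(1,3)->(1,2) | p3:(4,2)->(3,2) | p4:(1,2)->(1,1)
Step 3: p0:(2,1)->(2,0)->EXIT | p1:(2,2)->(2,1) | p2:(1,2)->(1,1) | p3:(3,2)->(2,2) | p4:(1,1)->(1,0)->EXIT
Step 4: p0:escaped | p1:(2,1)->(2,0)->EXIT | p2:(1,1)->(1,0)->EXIT | p3:(2,2)->(2,1) | p4:escaped
Step 5: p0:escaped | p1:escaped | p2:escaped | p3:(2,1)->(2,0)->EXIT | p4:escaped
Exit steps: [3, 4, 4, 5, 3]
First to escape: p0 at step 3

Answer: 0 3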